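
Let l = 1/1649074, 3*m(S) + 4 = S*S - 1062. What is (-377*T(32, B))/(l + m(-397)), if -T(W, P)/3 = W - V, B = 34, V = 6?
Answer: 16164223348/28683443465 ≈ 0.56354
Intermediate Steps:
m(S) = -1066/3 + S²/3 (m(S) = -4/3 + (S*S - 1062)/3 = -4/3 + (S² - 1062)/3 = -4/3 + (-1062 + S²)/3 = -4/3 + (-354 + S²/3) = -1066/3 + S²/3)
l = 1/1649074 ≈ 6.0640e-7
T(W, P) = 18 - 3*W (T(W, P) = -3*(W - 1*6) = -3*(W - 6) = -3*(-6 + W) = 18 - 3*W)
(-377*T(32, B))/(l + m(-397)) = (-377*(18 - 3*32))/(1/1649074 + (-1066/3 + (⅓)*(-397)²)) = (-377*(18 - 96))/(1/1649074 + (-1066/3 + (⅓)*157609)) = (-377*(-78))/(1/1649074 + (-1066/3 + 157609/3)) = 29406/(1/1649074 + 52181) = 29406/(86050330395/1649074) = 29406*(1649074/86050330395) = 16164223348/28683443465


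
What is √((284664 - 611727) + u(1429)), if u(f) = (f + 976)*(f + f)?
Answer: √6546427 ≈ 2558.6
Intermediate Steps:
u(f) = 2*f*(976 + f) (u(f) = (976 + f)*(2*f) = 2*f*(976 + f))
√((284664 - 611727) + u(1429)) = √((284664 - 611727) + 2*1429*(976 + 1429)) = √(-327063 + 2*1429*2405) = √(-327063 + 6873490) = √6546427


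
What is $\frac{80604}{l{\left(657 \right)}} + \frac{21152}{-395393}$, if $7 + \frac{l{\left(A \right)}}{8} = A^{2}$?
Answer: $- \frac{10292618825}{341336450612} \approx -0.030154$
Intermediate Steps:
$l{\left(A \right)} = -56 + 8 A^{2}$
$\frac{80604}{l{\left(657 \right)}} + \frac{21152}{-395393} = \frac{80604}{-56 + 8 \cdot 657^{2}} + \frac{21152}{-395393} = \frac{80604}{-56 + 8 \cdot 431649} + 21152 \left(- \frac{1}{395393}\right) = \frac{80604}{-56 + 3453192} - \frac{21152}{395393} = \frac{80604}{3453136} - \frac{21152}{395393} = 80604 \cdot \frac{1}{3453136} - \frac{21152}{395393} = \frac{20151}{863284} - \frac{21152}{395393} = - \frac{10292618825}{341336450612}$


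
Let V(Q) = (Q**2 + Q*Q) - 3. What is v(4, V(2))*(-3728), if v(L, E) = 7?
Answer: -26096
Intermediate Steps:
V(Q) = -3 + 2*Q**2 (V(Q) = (Q**2 + Q**2) - 3 = 2*Q**2 - 3 = -3 + 2*Q**2)
v(4, V(2))*(-3728) = 7*(-3728) = -26096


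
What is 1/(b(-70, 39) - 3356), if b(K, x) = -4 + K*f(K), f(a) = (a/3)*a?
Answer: -3/353080 ≈ -8.4967e-6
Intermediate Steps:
f(a) = a²/3 (f(a) = (a*(⅓))*a = (a/3)*a = a²/3)
b(K, x) = -4 + K³/3 (b(K, x) = -4 + K*(K²/3) = -4 + K³/3)
1/(b(-70, 39) - 3356) = 1/((-4 + (⅓)*(-70)³) - 3356) = 1/((-4 + (⅓)*(-343000)) - 3356) = 1/((-4 - 343000/3) - 3356) = 1/(-343012/3 - 3356) = 1/(-353080/3) = -3/353080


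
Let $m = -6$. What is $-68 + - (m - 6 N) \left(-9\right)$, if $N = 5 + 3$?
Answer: $-554$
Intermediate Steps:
$N = 8$
$-68 + - (m - 6 N) \left(-9\right) = -68 + - (-6 - 48) \left(-9\right) = -68 + \left(-1\right) \left(-54\right) \left(-9\right) = -68 + 54 \left(-9\right) = -68 - 486 = -554$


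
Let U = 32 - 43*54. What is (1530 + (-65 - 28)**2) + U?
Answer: 7889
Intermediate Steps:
U = -2290 (U = 32 - 2322 = -2290)
(1530 + (-65 - 28)**2) + U = (1530 + (-65 - 28)**2) - 2290 = (1530 + (-93)**2) - 2290 = (1530 + 8649) - 2290 = 10179 - 2290 = 7889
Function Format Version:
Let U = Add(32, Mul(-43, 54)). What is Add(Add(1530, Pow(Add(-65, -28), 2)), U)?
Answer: 7889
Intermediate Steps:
U = -2290 (U = Add(32, -2322) = -2290)
Add(Add(1530, Pow(Add(-65, -28), 2)), U) = Add(Add(1530, Pow(Add(-65, -28), 2)), -2290) = Add(Add(1530, Pow(-93, 2)), -2290) = Add(Add(1530, 8649), -2290) = Add(10179, -2290) = 7889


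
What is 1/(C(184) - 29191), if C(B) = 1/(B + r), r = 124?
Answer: -308/8990827 ≈ -3.4257e-5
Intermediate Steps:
C(B) = 1/(124 + B) (C(B) = 1/(B + 124) = 1/(124 + B))
1/(C(184) - 29191) = 1/(1/(124 + 184) - 29191) = 1/(1/308 - 29191) = 1/(-8990827/308) = -308/8990827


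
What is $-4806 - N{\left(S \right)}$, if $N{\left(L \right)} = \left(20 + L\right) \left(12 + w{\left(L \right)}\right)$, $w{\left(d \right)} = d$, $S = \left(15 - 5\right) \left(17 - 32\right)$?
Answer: $-22746$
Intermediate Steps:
$S = -150$ ($S = 10 \left(-15\right) = -150$)
$N{\left(L \right)} = \left(12 + L\right) \left(20 + L\right)$ ($N{\left(L \right)} = \left(20 + L\right) \left(12 + L\right) = \left(12 + L\right) \left(20 + L\right)$)
$-4806 - N{\left(S \right)} = -4806 - \left(240 + \left(-150\right)^{2} + 32 \left(-150\right)\right) = -4806 - \left(240 + 22500 - 4800\right) = -4806 - 17940 = -22746$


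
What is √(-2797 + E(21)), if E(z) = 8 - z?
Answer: I*√2810 ≈ 53.009*I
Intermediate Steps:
√(-2797 + E(21)) = √(-2797 + (8 - 1*21)) = √(-2797 + (8 - 21)) = √(-2797 - 13) = √(-2810) = I*√2810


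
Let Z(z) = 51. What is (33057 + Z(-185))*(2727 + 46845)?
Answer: 1641229776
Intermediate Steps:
(33057 + Z(-185))*(2727 + 46845) = (33057 + 51)*(2727 + 46845) = 33108*49572 = 1641229776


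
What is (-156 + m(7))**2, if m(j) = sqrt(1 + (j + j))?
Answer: (156 - sqrt(15))**2 ≈ 23143.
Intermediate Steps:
m(j) = sqrt(1 + 2*j)
(-156 + m(7))**2 = (-156 + sqrt(1 + 2*7))**2 = (-156 + sqrt(1 + 14))**2 = (-156 + sqrt(15))**2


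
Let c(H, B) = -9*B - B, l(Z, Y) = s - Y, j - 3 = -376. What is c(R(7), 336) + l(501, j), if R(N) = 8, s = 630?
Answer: -2357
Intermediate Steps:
j = -373 (j = 3 - 376 = -373)
l(Z, Y) = 630 - Y
c(H, B) = -10*B
c(R(7), 336) + l(501, j) = -10*336 + (630 - 1*(-373)) = -3360 + (630 + 373) = -3360 + 1003 = -2357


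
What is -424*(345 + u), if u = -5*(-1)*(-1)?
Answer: -144160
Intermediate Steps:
u = -5 (u = 5*(-1) = -5)
-424*(345 + u) = -424*(345 - 5) = -424*340 = -144160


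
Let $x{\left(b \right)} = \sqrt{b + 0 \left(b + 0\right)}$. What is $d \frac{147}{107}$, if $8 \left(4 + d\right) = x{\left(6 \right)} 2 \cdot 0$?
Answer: $- \frac{588}{107} \approx -5.4953$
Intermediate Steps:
$x{\left(b \right)} = \sqrt{b}$ ($x{\left(b \right)} = \sqrt{b + 0 b} = \sqrt{b + 0} = \sqrt{b}$)
$d = -4$ ($d = -4 + \frac{\sqrt{6} \cdot 2 \cdot 0}{8} = -4 + \frac{2 \sqrt{6} \cdot 0}{8} = -4 + \frac{1}{8} \cdot 0 = -4 + 0 = -4$)
$d \frac{147}{107} = - 4 \cdot \frac{147}{107} = - 4 \cdot 147 \cdot \frac{1}{107} = \left(-4\right) \frac{147}{107} = - \frac{588}{107}$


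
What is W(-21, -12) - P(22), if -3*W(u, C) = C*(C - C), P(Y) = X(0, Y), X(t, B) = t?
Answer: 0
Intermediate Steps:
P(Y) = 0
W(u, C) = 0 (W(u, C) = -C*(C - C)/3 = -C*0/3 = -⅓*0 = 0)
W(-21, -12) - P(22) = 0 - 1*0 = 0 + 0 = 0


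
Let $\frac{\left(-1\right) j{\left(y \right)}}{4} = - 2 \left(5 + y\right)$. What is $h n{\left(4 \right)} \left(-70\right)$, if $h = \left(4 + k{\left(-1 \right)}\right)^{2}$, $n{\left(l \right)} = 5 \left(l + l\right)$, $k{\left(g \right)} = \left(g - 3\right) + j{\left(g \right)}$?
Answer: $-2867200$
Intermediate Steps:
$j{\left(y \right)} = 40 + 8 y$ ($j{\left(y \right)} = - 4 \left(- 2 \left(5 + y\right)\right) = - 4 \left(-10 - 2 y\right) = 40 + 8 y$)
$k{\left(g \right)} = 37 + 9 g$ ($k{\left(g \right)} = \left(g - 3\right) + \left(40 + 8 g\right) = \left(-3 + g\right) + \left(40 + 8 g\right) = 37 + 9 g$)
$n{\left(l \right)} = 10 l$ ($n{\left(l \right)} = 5 \cdot 2 l = 10 l$)
$h = 1024$ ($h = \left(4 + \left(37 + 9 \left(-1\right)\right)\right)^{2} = \left(4 + \left(37 - 9\right)\right)^{2} = \left(4 + 28\right)^{2} = 32^{2} = 1024$)
$h n{\left(4 \right)} \left(-70\right) = 1024 \cdot 10 \cdot 4 \left(-70\right) = 1024 \cdot 40 \left(-70\right) = 40960 \left(-70\right) = -2867200$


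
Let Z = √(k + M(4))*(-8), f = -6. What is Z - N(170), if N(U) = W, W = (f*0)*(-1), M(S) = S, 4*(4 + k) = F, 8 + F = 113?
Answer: -4*√105 ≈ -40.988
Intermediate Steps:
F = 105 (F = -8 + 113 = 105)
k = 89/4 (k = -4 + (¼)*105 = -4 + 105/4 = 89/4 ≈ 22.250)
W = 0 (W = -6*0*(-1) = 0*(-1) = 0)
N(U) = 0
Z = -4*√105 (Z = √(89/4 + 4)*(-8) = √(105/4)*(-8) = (√105/2)*(-8) = -4*√105 ≈ -40.988)
Z - N(170) = -4*√105 - 1*0 = -4*√105 + 0 = -4*√105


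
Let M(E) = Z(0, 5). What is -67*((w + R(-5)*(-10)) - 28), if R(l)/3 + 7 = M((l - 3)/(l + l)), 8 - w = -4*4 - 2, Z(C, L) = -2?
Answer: -17956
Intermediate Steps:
M(E) = -2
w = 26 (w = 8 - (-4*4 - 2) = 8 - (-16 - 2) = 8 - 1*(-18) = 8 + 18 = 26)
R(l) = -27 (R(l) = -21 + 3*(-2) = -21 - 6 = -27)
-67*((w + R(-5)*(-10)) - 28) = -67*((26 - 27*(-10)) - 28) = -67*((26 + 270) - 28) = -67*(296 - 28) = -67*268 = -17956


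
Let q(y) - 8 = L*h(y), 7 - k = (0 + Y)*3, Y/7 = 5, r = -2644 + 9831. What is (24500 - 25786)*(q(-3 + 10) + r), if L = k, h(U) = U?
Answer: -8370574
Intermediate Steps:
r = 7187
Y = 35 (Y = 7*5 = 35)
k = -98 (k = 7 - (0 + 35)*3 = 7 - 35*3 = 7 - 1*105 = 7 - 105 = -98)
L = -98
q(y) = 8 - 98*y
(24500 - 25786)*(q(-3 + 10) + r) = (24500 - 25786)*((8 - 98*(-3 + 10)) + 7187) = -1286*((8 - 98*7) + 7187) = -1286*((8 - 686) + 7187) = -1286*(-678 + 7187) = -1286*6509 = -8370574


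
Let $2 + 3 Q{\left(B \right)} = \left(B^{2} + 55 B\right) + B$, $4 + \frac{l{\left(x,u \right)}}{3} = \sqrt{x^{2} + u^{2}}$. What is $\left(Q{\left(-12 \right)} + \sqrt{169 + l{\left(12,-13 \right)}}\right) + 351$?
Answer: $\frac{523}{3} + \sqrt{157 + 3 \sqrt{313}} \approx 188.83$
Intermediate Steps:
$l{\left(x,u \right)} = -12 + 3 \sqrt{u^{2} + x^{2}}$ ($l{\left(x,u \right)} = -12 + 3 \sqrt{x^{2} + u^{2}} = -12 + 3 \sqrt{u^{2} + x^{2}}$)
$Q{\left(B \right)} = - \frac{2}{3} + \frac{B^{2}}{3} + \frac{56 B}{3}$ ($Q{\left(B \right)} = - \frac{2}{3} + \frac{\left(B^{2} + 55 B\right) + B}{3} = - \frac{2}{3} + \frac{B^{2} + 56 B}{3} = - \frac{2}{3} + \left(\frac{B^{2}}{3} + \frac{56 B}{3}\right) = - \frac{2}{3} + \frac{B^{2}}{3} + \frac{56 B}{3}$)
$\left(Q{\left(-12 \right)} + \sqrt{169 + l{\left(12,-13 \right)}}\right) + 351 = \left(\left(- \frac{2}{3} + \frac{\left(-12\right)^{2}}{3} + \frac{56}{3} \left(-12\right)\right) + \sqrt{169 - \left(12 - 3 \sqrt{\left(-13\right)^{2} + 12^{2}}\right)}\right) + 351 = \left(\left(- \frac{2}{3} + \frac{1}{3} \cdot 144 - 224\right) + \sqrt{169 - \left(12 - 3 \sqrt{169 + 144}\right)}\right) + 351 = \left(\left(- \frac{2}{3} + 48 - 224\right) + \sqrt{169 - \left(12 - 3 \sqrt{313}\right)}\right) + 351 = \left(- \frac{530}{3} + \sqrt{157 + 3 \sqrt{313}}\right) + 351 = \frac{523}{3} + \sqrt{157 + 3 \sqrt{313}}$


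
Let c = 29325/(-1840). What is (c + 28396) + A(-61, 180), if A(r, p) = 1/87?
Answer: 39505063/1392 ≈ 28380.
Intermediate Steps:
A(r, p) = 1/87
c = -255/16 (c = 29325*(-1/1840) = -255/16 ≈ -15.938)
(c + 28396) + A(-61, 180) = (-255/16 + 28396) + 1/87 = 454081/16 + 1/87 = 39505063/1392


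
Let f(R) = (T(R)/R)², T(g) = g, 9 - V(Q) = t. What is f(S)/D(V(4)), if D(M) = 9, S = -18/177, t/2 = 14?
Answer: ⅑ ≈ 0.11111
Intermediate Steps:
t = 28 (t = 2*14 = 28)
V(Q) = -19 (V(Q) = 9 - 1*28 = 9 - 28 = -19)
S = -6/59 (S = -18*1/177 = -6/59 ≈ -0.10169)
f(R) = 1 (f(R) = (R/R)² = 1² = 1)
f(S)/D(V(4)) = 1/9 = 1*(⅑) = ⅑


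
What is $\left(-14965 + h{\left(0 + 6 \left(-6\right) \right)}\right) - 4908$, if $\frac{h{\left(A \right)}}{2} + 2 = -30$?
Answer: $-19937$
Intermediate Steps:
$h{\left(A \right)} = -64$ ($h{\left(A \right)} = -4 + 2 \left(-30\right) = -4 - 60 = -64$)
$\left(-14965 + h{\left(0 + 6 \left(-6\right) \right)}\right) - 4908 = \left(-14965 - 64\right) - 4908 = -15029 - 4908 = -19937$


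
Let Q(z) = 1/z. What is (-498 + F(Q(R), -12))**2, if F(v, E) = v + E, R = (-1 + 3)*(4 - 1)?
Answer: 9357481/36 ≈ 2.5993e+5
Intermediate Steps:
R = 6 (R = 2*3 = 6)
F(v, E) = E + v
(-498 + F(Q(R), -12))**2 = (-498 + (-12 + 1/6))**2 = (-498 - 71/6)**2 = (-3059/6)**2 = 9357481/36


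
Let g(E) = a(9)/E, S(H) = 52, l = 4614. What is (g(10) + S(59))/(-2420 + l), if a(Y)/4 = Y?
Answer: 139/5485 ≈ 0.025342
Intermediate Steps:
a(Y) = 4*Y
g(E) = 36/E (g(E) = (4*9)/E = 36/E)
(g(10) + S(59))/(-2420 + l) = (36/10 + 52)/(-2420 + 4614) = (36*(⅒) + 52)/2194 = (18/5 + 52)*(1/2194) = (278/5)*(1/2194) = 139/5485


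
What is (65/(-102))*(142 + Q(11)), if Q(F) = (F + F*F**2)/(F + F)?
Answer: -13195/102 ≈ -129.36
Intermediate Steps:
Q(F) = (F + F**3)/(2*F) (Q(F) = (F + F**3)/((2*F)) = (F + F**3)*(1/(2*F)) = (F + F**3)/(2*F))
(65/(-102))*(142 + Q(11)) = (65/(-102))*(142 + (1/2 + (1/2)*11**2)) = (65*(-1/102))*(142 + (1/2 + (1/2)*121)) = -65*(142 + (1/2 + 121/2))/102 = -65*(142 + 61)/102 = -65/102*203 = -13195/102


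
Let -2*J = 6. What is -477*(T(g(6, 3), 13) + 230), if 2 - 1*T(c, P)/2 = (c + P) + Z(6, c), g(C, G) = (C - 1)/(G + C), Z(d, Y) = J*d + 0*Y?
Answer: -115858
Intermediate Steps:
J = -3 (J = -½*6 = -3)
Z(d, Y) = -3*d (Z(d, Y) = -3*d + 0*Y = -3*d + 0 = -3*d)
g(C, G) = (-1 + C)/(C + G)
T(c, P) = 40 - 2*P - 2*c (T(c, P) = 4 - 2*((c + P) - 3*6) = 4 - 2*((P + c) - 18) = 4 - 2*(-18 + P + c) = 4 + (36 - 2*P - 2*c) = 40 - 2*P - 2*c)
-477*(T(g(6, 3), 13) + 230) = -477*((40 - 2*13 - 2*(-1 + 6)/(6 + 3)) + 230) = -477*((40 - 26 - 2*5/9) + 230) = -477*((40 - 26 - 10/9) + 230) = -477*(116/9 + 230) = -477*2186/9 = -115858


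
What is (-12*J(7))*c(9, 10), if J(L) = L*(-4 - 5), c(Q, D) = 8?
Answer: 6048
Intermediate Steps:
J(L) = -9*L (J(L) = L*(-9) = -9*L)
(-12*J(7))*c(9, 10) = -(-108)*7*8 = -12*(-63)*8 = 756*8 = 6048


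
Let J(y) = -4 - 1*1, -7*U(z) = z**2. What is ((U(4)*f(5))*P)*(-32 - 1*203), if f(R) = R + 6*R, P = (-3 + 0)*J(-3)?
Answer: 282000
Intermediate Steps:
U(z) = -z**2/7
J(y) = -5 (J(y) = -4 - 1 = -5)
P = 15 (P = (-3 + 0)*(-5) = -3*(-5) = 15)
f(R) = 7*R
((U(4)*f(5))*P)*(-32 - 1*203) = (((-1/7*4**2)*(7*5))*15)*(-32 - 1*203) = ((-1/7*16*35)*15)*(-32 - 203) = (-16/7*35*15)*(-235) = -80*15*(-235) = -1200*(-235) = 282000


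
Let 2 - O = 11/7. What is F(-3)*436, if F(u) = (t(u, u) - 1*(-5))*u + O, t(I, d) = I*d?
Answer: -126876/7 ≈ -18125.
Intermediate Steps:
O = 3/7 (O = 2 - 11/7 = 3/7 ≈ 0.42857)
F(u) = 3/7 + u*(5 + u²) (F(u) = (u*u - 1*(-5))*u + 3/7 = (u² + 5)*u + 3/7 = (5 + u²)*u + 3/7 = u*(5 + u²) + 3/7 = 3/7 + u*(5 + u²))
F(-3)*436 = (3/7 + (-3)³ + 5*(-3))*436 = (3/7 - 27 - 15)*436 = -291/7*436 = -126876/7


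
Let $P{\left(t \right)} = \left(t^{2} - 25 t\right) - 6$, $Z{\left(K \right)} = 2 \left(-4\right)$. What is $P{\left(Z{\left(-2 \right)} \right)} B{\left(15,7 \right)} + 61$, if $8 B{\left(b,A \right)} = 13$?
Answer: $\frac{1921}{4} \approx 480.25$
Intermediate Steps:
$B{\left(b,A \right)} = \frac{13}{8}$ ($B{\left(b,A \right)} = \frac{1}{8} \cdot 13 = \frac{13}{8}$)
$Z{\left(K \right)} = -8$
$P{\left(t \right)} = -6 + t^{2} - 25 t$
$P{\left(Z{\left(-2 \right)} \right)} B{\left(15,7 \right)} + 61 = \left(-6 + \left(-8\right)^{2} - -200\right) \frac{13}{8} + 61 = \left(-6 + 64 + 200\right) \frac{13}{8} + 61 = 258 \cdot \frac{13}{8} + 61 = \frac{1677}{4} + 61 = \frac{1921}{4}$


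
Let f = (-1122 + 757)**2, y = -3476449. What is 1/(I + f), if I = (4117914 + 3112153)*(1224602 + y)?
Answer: -1/16281004550524 ≈ -6.1421e-14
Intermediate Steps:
f = 133225 (f = (-365)**2 = 133225)
I = -16281004683749 (I = (4117914 + 3112153)*(1224602 - 3476449) = 7230067*(-2251847) = -16281004683749)
1/(I + f) = 1/(-16281004683749 + 133225) = 1/(-16281004550524) = -1/16281004550524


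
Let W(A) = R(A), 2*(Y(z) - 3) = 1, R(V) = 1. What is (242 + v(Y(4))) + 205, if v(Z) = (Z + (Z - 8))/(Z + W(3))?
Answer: 4021/9 ≈ 446.78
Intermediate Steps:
Y(z) = 7/2 (Y(z) = 3 + (1/2)*1 = 3 + 1/2 = 7/2)
W(A) = 1
v(Z) = (-8 + 2*Z)/(1 + Z) (v(Z) = (Z + (Z - 8))/(Z + 1) = (Z + (-8 + Z))/(1 + Z) = (-8 + 2*Z)/(1 + Z))
(242 + v(Y(4))) + 205 = (242 + 2*(-4 + 7/2)/(1 + 7/2)) + 205 = (242 + 2*(-1/2)/(9/2)) + 205 = (242 + 2*(2/9)*(-1/2)) + 205 = (242 - 2/9) + 205 = 2176/9 + 205 = 4021/9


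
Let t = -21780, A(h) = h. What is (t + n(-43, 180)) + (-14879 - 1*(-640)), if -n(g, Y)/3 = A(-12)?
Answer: -35983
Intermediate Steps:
n(g, Y) = 36 (n(g, Y) = -3*(-12) = 36)
(t + n(-43, 180)) + (-14879 - 1*(-640)) = (-21780 + 36) + (-14879 - 1*(-640)) = -21744 + (-14879 + 640) = -21744 - 14239 = -35983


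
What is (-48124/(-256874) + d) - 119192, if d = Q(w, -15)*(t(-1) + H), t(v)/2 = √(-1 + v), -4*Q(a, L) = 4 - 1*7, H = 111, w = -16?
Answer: -61191785847/513748 + 3*I*√2/2 ≈ -1.1911e+5 + 2.1213*I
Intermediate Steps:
Q(a, L) = ¾ (Q(a, L) = -(4 - 1*7)/4 = -(4 - 7)/4 = -¼*(-3) = ¾)
t(v) = 2*√(-1 + v)
d = 333/4 + 3*I*√2/2 (d = 3*(2*√(-1 - 1) + 111)/4 = 3*(2*√(-2) + 111)/4 = 3*(2*(I*√2) + 111)/4 = 3*(2*I*√2 + 111)/4 = 3*(111 + 2*I*√2)/4 = 333/4 + 3*I*√2/2 ≈ 83.25 + 2.1213*I)
(-48124/(-256874) + d) - 119192 = (-48124/(-256874) + (333/4 + 3*I*√2/2)) - 119192 = (-48124*(-1/256874) + (333/4 + 3*I*√2/2)) - 119192 = (24062/128437 + (333/4 + 3*I*√2/2)) - 119192 = (42865769/513748 + 3*I*√2/2) - 119192 = -61191785847/513748 + 3*I*√2/2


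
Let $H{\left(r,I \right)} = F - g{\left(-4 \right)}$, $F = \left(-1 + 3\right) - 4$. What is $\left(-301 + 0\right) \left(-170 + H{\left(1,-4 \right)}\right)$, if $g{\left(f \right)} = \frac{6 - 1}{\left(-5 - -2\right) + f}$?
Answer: $51557$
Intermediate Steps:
$g{\left(f \right)} = \frac{5}{-3 + f}$ ($g{\left(f \right)} = \frac{5}{\left(-5 + 2\right) + f} = \frac{5}{-3 + f}$)
$F = -2$ ($F = 2 - 4 = -2$)
$H{\left(r,I \right)} = - \frac{9}{7}$ ($H{\left(r,I \right)} = -2 - \frac{5}{-3 - 4} = -2 - \frac{5}{-7} = -2 - 5 \left(- \frac{1}{7}\right) = -2 - - \frac{5}{7} = -2 + \frac{5}{7} = - \frac{9}{7}$)
$\left(-301 + 0\right) \left(-170 + H{\left(1,-4 \right)}\right) = \left(-301 + 0\right) \left(-170 - \frac{9}{7}\right) = \left(-301\right) \left(- \frac{1199}{7}\right) = 51557$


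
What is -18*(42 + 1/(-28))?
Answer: -10575/14 ≈ -755.36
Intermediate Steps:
-18*(42 + 1/(-28)) = -18*(42 - 1/28) = -18*1175/28 = -10575/14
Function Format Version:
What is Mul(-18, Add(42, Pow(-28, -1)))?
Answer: Rational(-10575, 14) ≈ -755.36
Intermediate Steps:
Mul(-18, Add(42, Pow(-28, -1))) = Mul(-18, Add(42, Rational(-1, 28))) = Mul(-18, Rational(1175, 28)) = Rational(-10575, 14)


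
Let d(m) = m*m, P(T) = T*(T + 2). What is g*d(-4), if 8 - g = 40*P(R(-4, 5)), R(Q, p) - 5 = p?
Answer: -76672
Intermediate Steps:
R(Q, p) = 5 + p
P(T) = T*(2 + T)
d(m) = m²
g = -4792 (g = 8 - 40*(5 + 5)*(2 + (5 + 5)) = 8 - 40*10*(2 + 10) = 8 - 40*10*12 = 8 - 40*120 = 8 - 1*4800 = 8 - 4800 = -4792)
g*d(-4) = -4792*(-4)² = -4792*16 = -76672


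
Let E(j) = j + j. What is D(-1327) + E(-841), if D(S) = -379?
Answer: -2061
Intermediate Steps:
E(j) = 2*j
D(-1327) + E(-841) = -379 + 2*(-841) = -379 - 1682 = -2061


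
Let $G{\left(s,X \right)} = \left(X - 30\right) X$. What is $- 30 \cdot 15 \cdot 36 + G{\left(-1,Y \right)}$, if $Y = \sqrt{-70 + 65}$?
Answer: $-16205 - 30 i \sqrt{5} \approx -16205.0 - 67.082 i$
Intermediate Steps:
$Y = i \sqrt{5}$ ($Y = \sqrt{-5} = i \sqrt{5} \approx 2.2361 i$)
$G{\left(s,X \right)} = X \left(-30 + X\right)$ ($G{\left(s,X \right)} = \left(-30 + X\right) X = X \left(-30 + X\right)$)
$- 30 \cdot 15 \cdot 36 + G{\left(-1,Y \right)} = - 30 \cdot 15 \cdot 36 + i \sqrt{5} \left(-30 + i \sqrt{5}\right) = - 450 \cdot 36 + i \sqrt{5} \left(-30 + i \sqrt{5}\right) = \left(-1\right) 16200 + i \sqrt{5} \left(-30 + i \sqrt{5}\right) = -16200 + i \sqrt{5} \left(-30 + i \sqrt{5}\right)$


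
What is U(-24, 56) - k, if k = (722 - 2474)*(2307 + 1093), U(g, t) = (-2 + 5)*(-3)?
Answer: 5956791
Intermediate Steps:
U(g, t) = -9 (U(g, t) = 3*(-3) = -9)
k = -5956800 (k = -1752*3400 = -5956800)
U(-24, 56) - k = -9 - 1*(-5956800) = -9 + 5956800 = 5956791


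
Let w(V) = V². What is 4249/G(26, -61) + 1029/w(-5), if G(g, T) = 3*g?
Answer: 186487/1950 ≈ 95.634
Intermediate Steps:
4249/G(26, -61) + 1029/w(-5) = 4249/((3*26)) + 1029/((-5)²) = 4249/78 + 1029/25 = 186487/1950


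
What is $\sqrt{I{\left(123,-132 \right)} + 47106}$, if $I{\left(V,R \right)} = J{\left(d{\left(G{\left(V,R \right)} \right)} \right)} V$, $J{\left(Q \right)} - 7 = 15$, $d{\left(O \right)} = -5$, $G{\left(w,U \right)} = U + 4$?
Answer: $2 \sqrt{12453} \approx 223.19$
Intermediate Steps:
$G{\left(w,U \right)} = 4 + U$
$J{\left(Q \right)} = 22$ ($J{\left(Q \right)} = 7 + 15 = 22$)
$I{\left(V,R \right)} = 22 V$
$\sqrt{I{\left(123,-132 \right)} + 47106} = \sqrt{22 \cdot 123 + 47106} = \sqrt{2706 + 47106} = \sqrt{49812} = 2 \sqrt{12453}$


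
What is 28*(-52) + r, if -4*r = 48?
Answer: -1468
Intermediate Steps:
r = -12 (r = -1/4*48 = -12)
28*(-52) + r = 28*(-52) - 12 = -1456 - 12 = -1468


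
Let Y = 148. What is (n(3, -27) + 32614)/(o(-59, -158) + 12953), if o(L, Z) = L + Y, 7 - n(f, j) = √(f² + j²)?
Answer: 32621/13042 - 3*√82/13042 ≈ 2.4991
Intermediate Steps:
n(f, j) = 7 - √(f² + j²)
o(L, Z) = 148 + L (o(L, Z) = L + 148 = 148 + L)
(n(3, -27) + 32614)/(o(-59, -158) + 12953) = ((7 - √(3² + (-27)²)) + 32614)/((148 - 59) + 12953) = ((7 - √(9 + 729)) + 32614)/(89 + 12953) = ((7 - √738) + 32614)/13042 = ((7 - 3*√82) + 32614)*(1/13042) = (32621 - 3*√82)*(1/13042) = 32621/13042 - 3*√82/13042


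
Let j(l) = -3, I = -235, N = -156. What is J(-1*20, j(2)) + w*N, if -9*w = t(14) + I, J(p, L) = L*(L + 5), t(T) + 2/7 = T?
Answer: -80674/21 ≈ -3841.6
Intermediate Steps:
t(T) = -2/7 + T
J(p, L) = L*(5 + L)
w = 1549/63 (w = -((-2/7 + 14) - 235)/9 = -(96/7 - 235)/9 = -1/9*(-1549/7) = 1549/63 ≈ 24.587)
J(-1*20, j(2)) + w*N = -3*(5 - 3) + (1549/63)*(-156) = -3*2 - 80548/21 = -6 - 80548/21 = -80674/21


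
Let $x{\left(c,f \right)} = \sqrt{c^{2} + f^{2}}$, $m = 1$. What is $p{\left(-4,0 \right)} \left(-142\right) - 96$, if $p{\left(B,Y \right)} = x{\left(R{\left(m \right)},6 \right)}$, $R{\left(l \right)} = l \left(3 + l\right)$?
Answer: $-96 - 284 \sqrt{13} \approx -1120.0$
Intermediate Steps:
$p{\left(B,Y \right)} = 2 \sqrt{13}$ ($p{\left(B,Y \right)} = \sqrt{\left(1 \left(3 + 1\right)\right)^{2} + 6^{2}} = \sqrt{\left(1 \cdot 4\right)^{2} + 36} = \sqrt{4^{2} + 36} = \sqrt{16 + 36} = \sqrt{52} = 2 \sqrt{13}$)
$p{\left(-4,0 \right)} \left(-142\right) - 96 = 2 \sqrt{13} \left(-142\right) - 96 = - 284 \sqrt{13} - 96 = -96 - 284 \sqrt{13}$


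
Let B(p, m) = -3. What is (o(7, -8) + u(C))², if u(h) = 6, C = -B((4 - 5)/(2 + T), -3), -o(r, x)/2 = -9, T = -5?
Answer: 576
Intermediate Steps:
o(r, x) = 18 (o(r, x) = -2*(-9) = 18)
C = 3 (C = -1*(-3) = 3)
(o(7, -8) + u(C))² = (18 + 6)² = 24² = 576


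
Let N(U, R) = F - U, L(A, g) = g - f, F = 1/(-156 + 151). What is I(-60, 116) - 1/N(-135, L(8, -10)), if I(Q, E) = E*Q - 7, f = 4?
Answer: -4695763/674 ≈ -6967.0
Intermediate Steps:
F = -⅕ (F = 1/(-5) = -⅕ ≈ -0.20000)
L(A, g) = -4 + g (L(A, g) = g - 1*4 = g - 4 = -4 + g)
N(U, R) = -⅕ - U
I(Q, E) = -7 + E*Q
I(-60, 116) - 1/N(-135, L(8, -10)) = (-7 + 116*(-60)) - 1/(-⅕ - 1*(-135)) = (-7 - 6960) - 1/(-⅕ + 135) = -6967 - 1/674/5 = -6967 - 1*5/674 = -6967 - 5/674 = -4695763/674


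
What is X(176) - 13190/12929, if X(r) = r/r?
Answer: -261/12929 ≈ -0.020187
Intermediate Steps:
X(r) = 1
X(176) - 13190/12929 = 1 - 13190/12929 = -261/12929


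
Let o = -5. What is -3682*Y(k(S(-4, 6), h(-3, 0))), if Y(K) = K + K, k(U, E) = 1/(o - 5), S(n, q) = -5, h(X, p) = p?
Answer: 3682/5 ≈ 736.40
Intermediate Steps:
k(U, E) = -⅒ (k(U, E) = 1/(-5 - 5) = 1/(-10) = -⅒)
Y(K) = 2*K
-3682*Y(k(S(-4, 6), h(-3, 0))) = -7364*(-1)/10 = -3682*(-⅕) = 3682/5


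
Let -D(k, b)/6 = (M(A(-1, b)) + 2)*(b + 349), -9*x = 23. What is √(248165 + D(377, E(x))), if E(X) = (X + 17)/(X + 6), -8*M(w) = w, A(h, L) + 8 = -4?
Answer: √231358766/31 ≈ 490.66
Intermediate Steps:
x = -23/9 (x = -⅑*23 = -23/9 ≈ -2.5556)
A(h, L) = -12 (A(h, L) = -8 - 4 = -12)
M(w) = -w/8
E(X) = (17 + X)/(6 + X)
D(k, b) = -7329 - 21*b (D(k, b) = -6*(-⅛*(-12) + 2)*(b + 349) = -6*(3/2 + 2)*(349 + b) = -21*(349 + b) = -6*(2443/2 + 7*b/2) = -7329 - 21*b)
√(248165 + D(377, E(x))) = √(248165 + (-7329 - 21*(17 - 23/9)/(6 - 23/9))) = √(248165 + (-7329 - 21*130/(31/9*9))) = √(248165 + (-7329 - 189*130/(31*9))) = √(248165 + (-7329 - 21*130/31)) = √(248165 + (-7329 - 2730/31)) = √(248165 - 229929/31) = √(7463186/31) = √231358766/31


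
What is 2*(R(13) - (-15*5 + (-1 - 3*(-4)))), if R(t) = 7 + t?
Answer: 168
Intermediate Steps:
2*(R(13) - (-15*5 + (-1 - 3*(-4)))) = 2*((7 + 13) - (-15*5 + (-1 - 3*(-4)))) = 2*(20 - (-75 + (-1 + 12))) = 2*(20 - (-75 + 11)) = 2*(20 - 1*(-64)) = 2*(20 + 64) = 2*84 = 168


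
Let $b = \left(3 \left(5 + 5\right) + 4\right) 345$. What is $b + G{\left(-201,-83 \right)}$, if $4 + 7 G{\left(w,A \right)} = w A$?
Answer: $\frac{98789}{7} \approx 14113.0$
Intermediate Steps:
$G{\left(w,A \right)} = - \frac{4}{7} + \frac{A w}{7}$ ($G{\left(w,A \right)} = - \frac{4}{7} + \frac{w A}{7} = - \frac{4}{7} + \frac{A w}{7}$)
$b = 11730$ ($b = \left(3 \cdot 10 + 4\right) 345 = \left(30 + 4\right) 345 = 34 \cdot 345 = 11730$)
$b + G{\left(-201,-83 \right)} = 11730 - \left(\frac{4}{7} + \frac{83}{7} \left(-201\right)\right) = 11730 + \left(- \frac{4}{7} + \frac{16683}{7}\right) = 11730 + \frac{16679}{7} = \frac{98789}{7}$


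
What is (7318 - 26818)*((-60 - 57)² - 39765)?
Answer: 508482000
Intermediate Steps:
(7318 - 26818)*((-60 - 57)² - 39765) = -19500*((-117)² - 39765) = -19500*(13689 - 39765) = -19500*(-26076) = 508482000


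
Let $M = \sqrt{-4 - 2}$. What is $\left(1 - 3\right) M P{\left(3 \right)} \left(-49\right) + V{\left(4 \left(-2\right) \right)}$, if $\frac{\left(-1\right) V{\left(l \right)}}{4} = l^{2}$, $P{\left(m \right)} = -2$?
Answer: $-256 - 196 i \sqrt{6} \approx -256.0 - 480.1 i$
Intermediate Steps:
$M = i \sqrt{6}$ ($M = \sqrt{-6} = i \sqrt{6} \approx 2.4495 i$)
$V{\left(l \right)} = - 4 l^{2}$
$\left(1 - 3\right) M P{\left(3 \right)} \left(-49\right) + V{\left(4 \left(-2\right) \right)} = \left(1 - 3\right) i \sqrt{6} \left(-2\right) \left(-49\right) - 4 \left(4 \left(-2\right)\right)^{2} = \left(1 - 3\right) i \sqrt{6} \left(-2\right) \left(-49\right) - 4 \left(-8\right)^{2} = - 2 i \sqrt{6} \left(-2\right) \left(-49\right) - 256 = 4 i \sqrt{6} \left(-49\right) - 256 = - 196 i \sqrt{6} - 256 = -256 - 196 i \sqrt{6}$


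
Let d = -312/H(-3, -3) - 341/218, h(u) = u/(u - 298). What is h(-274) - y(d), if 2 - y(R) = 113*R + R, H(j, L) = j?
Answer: 363992547/31174 ≈ 11676.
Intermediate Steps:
h(u) = u/(-298 + u)
d = 22331/218 (d = -312/(-3) - 341/218 = -312*(-⅓) - 341*1/218 = 104 - 341/218 = 22331/218 ≈ 102.44)
y(R) = 2 - 114*R (y(R) = 2 - (113*R + R) = 2 - 114*R)
h(-274) - y(d) = -274/(-298 - 274) - (2 - 114*22331/218) = -274/(-572) - (2 - 1272867/109) = -274*(-1/572) - 1*(-1272649/109) = 137/286 + 1272649/109 = 363992547/31174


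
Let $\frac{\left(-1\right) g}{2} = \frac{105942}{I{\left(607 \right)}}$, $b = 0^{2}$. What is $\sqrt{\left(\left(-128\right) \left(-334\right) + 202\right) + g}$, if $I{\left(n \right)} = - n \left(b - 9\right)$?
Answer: $\frac{\sqrt{142308611526}}{1821} \approx 207.16$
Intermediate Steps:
$b = 0$
$I{\left(n \right)} = 9 n$ ($I{\left(n \right)} = - n \left(0 - 9\right) = - n \left(-9\right) = 9 n$)
$g = - \frac{70628}{1821}$ ($g = - 2 \frac{105942}{9 \cdot 607} = - 2 \cdot \frac{105942}{5463} = - 2 \cdot 105942 \cdot \frac{1}{5463} = \left(-2\right) \frac{35314}{1821} = - \frac{70628}{1821} \approx -38.785$)
$\sqrt{\left(\left(-128\right) \left(-334\right) + 202\right) + g} = \sqrt{\left(\left(-128\right) \left(-334\right) + 202\right) - \frac{70628}{1821}} = \sqrt{\left(42752 + 202\right) - \frac{70628}{1821}} = \sqrt{42954 - \frac{70628}{1821}} = \sqrt{\frac{78148606}{1821}} = \frac{\sqrt{142308611526}}{1821}$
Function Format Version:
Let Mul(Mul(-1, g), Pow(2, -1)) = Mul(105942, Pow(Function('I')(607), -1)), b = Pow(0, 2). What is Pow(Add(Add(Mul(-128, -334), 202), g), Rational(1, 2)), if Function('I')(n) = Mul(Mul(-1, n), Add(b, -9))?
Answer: Mul(Rational(1, 1821), Pow(142308611526, Rational(1, 2))) ≈ 207.16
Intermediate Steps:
b = 0
Function('I')(n) = Mul(9, n) (Function('I')(n) = Mul(Mul(-1, n), Add(0, -9)) = Mul(Mul(-1, n), -9) = Mul(9, n))
g = Rational(-70628, 1821) (g = Mul(-2, Mul(105942, Pow(Mul(9, 607), -1))) = Mul(-2, Mul(105942, Pow(5463, -1))) = Mul(-2, Mul(105942, Rational(1, 5463))) = Mul(-2, Rational(35314, 1821)) = Rational(-70628, 1821) ≈ -38.785)
Pow(Add(Add(Mul(-128, -334), 202), g), Rational(1, 2)) = Pow(Add(Add(Mul(-128, -334), 202), Rational(-70628, 1821)), Rational(1, 2)) = Pow(Add(Add(42752, 202), Rational(-70628, 1821)), Rational(1, 2)) = Pow(Add(42954, Rational(-70628, 1821)), Rational(1, 2)) = Pow(Rational(78148606, 1821), Rational(1, 2)) = Mul(Rational(1, 1821), Pow(142308611526, Rational(1, 2)))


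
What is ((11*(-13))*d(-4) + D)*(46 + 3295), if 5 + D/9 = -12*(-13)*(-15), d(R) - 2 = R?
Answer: -69556279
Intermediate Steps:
d(R) = 2 + R
D = -21105 (D = -45 + 9*(-12*(-13)*(-15)) = -45 + 9*(156*(-15)) = -45 + 9*(-2340) = -45 - 21060 = -21105)
((11*(-13))*d(-4) + D)*(46 + 3295) = ((11*(-13))*(2 - 4) - 21105)*(46 + 3295) = (-143*(-2) - 21105)*3341 = (286 - 21105)*3341 = -20819*3341 = -69556279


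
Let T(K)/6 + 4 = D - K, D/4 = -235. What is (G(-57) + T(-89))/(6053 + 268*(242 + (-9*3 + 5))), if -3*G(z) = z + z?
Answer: -5092/65013 ≈ -0.078323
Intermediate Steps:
G(z) = -2*z/3 (G(z) = -(z + z)/3 = -2*z/3)
D = -940 (D = 4*(-235) = -940)
T(K) = -5664 - 6*K (T(K) = -24 + 6*(-940 - K) = -24 + (-5640 - 6*K) = -5664 - 6*K)
(G(-57) + T(-89))/(6053 + 268*(242 + (-9*3 + 5))) = (-⅔*(-57) + (-5664 - 6*(-89)))/(6053 + 268*(242 + (-9*3 + 5))) = (38 + (-5664 + 534))/(6053 + 268*(242 + (-27 + 5))) = (38 - 5130)/(6053 + 268*(242 - 22)) = -5092/(6053 + 268*220) = -5092/(6053 + 58960) = -5092/65013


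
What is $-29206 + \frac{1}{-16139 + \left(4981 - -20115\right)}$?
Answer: $- \frac{261598141}{8957} \approx -29206.0$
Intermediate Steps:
$-29206 + \frac{1}{-16139 + \left(4981 - -20115\right)} = -29206 + \frac{1}{-16139 + \left(4981 + 20115\right)} = -29206 + \frac{1}{-16139 + 25096} = -29206 + \frac{1}{8957} = - \frac{261598141}{8957}$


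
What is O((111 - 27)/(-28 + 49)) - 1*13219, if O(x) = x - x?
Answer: -13219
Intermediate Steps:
O(x) = 0
O((111 - 27)/(-28 + 49)) - 1*13219 = 0 - 1*13219 = 0 - 13219 = -13219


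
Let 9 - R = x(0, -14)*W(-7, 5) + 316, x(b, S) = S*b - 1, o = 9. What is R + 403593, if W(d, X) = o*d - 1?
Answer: 403222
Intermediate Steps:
W(d, X) = -1 + 9*d (W(d, X) = 9*d - 1 = -1 + 9*d)
x(b, S) = -1 + S*b
R = -371 (R = 9 - ((-1 - 14*0)*(-1 + 9*(-7)) + 316) = 9 - ((-1 + 0)*(-1 - 63) + 316) = 9 - (-1*(-64) + 316) = 9 - (64 + 316) = 9 - 1*380 = 9 - 380 = -371)
R + 403593 = -371 + 403593 = 403222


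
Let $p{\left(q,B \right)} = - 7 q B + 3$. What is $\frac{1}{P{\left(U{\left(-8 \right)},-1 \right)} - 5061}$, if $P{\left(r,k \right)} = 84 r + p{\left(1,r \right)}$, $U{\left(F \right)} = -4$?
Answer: $- \frac{1}{5366} \approx -0.00018636$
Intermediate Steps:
$p{\left(q,B \right)} = 3 - 7 B q$ ($p{\left(q,B \right)} = - 7 B q + 3 = 3 - 7 B q$)
$P{\left(r,k \right)} = 3 + 77 r$ ($P{\left(r,k \right)} = 84 r - \left(-3 + 7 r 1\right) = 84 r - \left(-3 + 7 r\right) = 3 + 77 r$)
$\frac{1}{P{\left(U{\left(-8 \right)},-1 \right)} - 5061} = \frac{1}{\left(3 + 77 \left(-4\right)\right) - 5061} = \frac{1}{\left(3 - 308\right) - 5061} = \frac{1}{-305 - 5061} = \frac{1}{-5366} = - \frac{1}{5366}$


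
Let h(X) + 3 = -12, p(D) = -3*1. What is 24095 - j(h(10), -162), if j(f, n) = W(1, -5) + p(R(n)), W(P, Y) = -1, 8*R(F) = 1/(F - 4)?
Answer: 24099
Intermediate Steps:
R(F) = 1/(8*(-4 + F)) (R(F) = 1/(8*(F - 4)) = 1/(8*(-4 + F)))
p(D) = -3
h(X) = -15 (h(X) = -3 - 12 = -15)
j(f, n) = -4 (j(f, n) = -1 - 3 = -4)
24095 - j(h(10), -162) = 24095 - 1*(-4) = 24095 + 4 = 24099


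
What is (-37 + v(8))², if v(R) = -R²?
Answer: 10201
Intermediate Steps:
(-37 + v(8))² = (-37 - 1*8²)² = (-37 - 1*64)² = (-37 - 64)² = (-101)² = 10201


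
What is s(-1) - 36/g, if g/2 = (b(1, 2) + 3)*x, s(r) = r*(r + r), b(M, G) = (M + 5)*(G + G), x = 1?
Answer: 4/3 ≈ 1.3333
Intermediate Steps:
b(M, G) = 2*G*(5 + M) (b(M, G) = (5 + M)*(2*G) = 2*G*(5 + M))
s(r) = 2*r² (s(r) = r*(2*r) = 2*r²)
g = 54 (g = 2*((2*2*(5 + 1) + 3)*1) = 2*((2*2*6 + 3)*1) = 2*((24 + 3)*1) = 2*(27*1) = 2*27 = 54)
s(-1) - 36/g = 2*(-1)² - 36/54 = 2*1 - 36*1/54 = 2 - ⅔ = 4/3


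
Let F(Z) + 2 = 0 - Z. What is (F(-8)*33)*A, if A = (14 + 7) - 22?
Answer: -198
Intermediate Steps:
F(Z) = -2 - Z (F(Z) = -2 + (0 - Z) = -2 - Z)
A = -1 (A = 21 - 22 = -1)
(F(-8)*33)*A = ((-2 - 1*(-8))*33)*(-1) = ((-2 + 8)*33)*(-1) = (6*33)*(-1) = 198*(-1) = -198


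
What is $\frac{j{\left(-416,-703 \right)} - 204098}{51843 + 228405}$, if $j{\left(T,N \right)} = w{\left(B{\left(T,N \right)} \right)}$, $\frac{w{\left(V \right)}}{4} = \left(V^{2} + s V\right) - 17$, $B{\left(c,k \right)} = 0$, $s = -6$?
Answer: $- \frac{102083}{140124} \approx -0.72852$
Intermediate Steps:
$w{\left(V \right)} = -68 - 24 V + 4 V^{2}$ ($w{\left(V \right)} = 4 \left(\left(V^{2} - 6 V\right) - 17\right) = 4 \left(-17 + V^{2} - 6 V\right) = -68 - 24 V + 4 V^{2}$)
$j{\left(T,N \right)} = -68$ ($j{\left(T,N \right)} = -68 - 0 + 4 \cdot 0^{2} = -68 + 0 + 4 \cdot 0 = -68 + 0 + 0 = -68$)
$\frac{j{\left(-416,-703 \right)} - 204098}{51843 + 228405} = \frac{-68 - 204098}{51843 + 228405} = - \frac{204166}{280248} = \left(-204166\right) \frac{1}{280248} = - \frac{102083}{140124}$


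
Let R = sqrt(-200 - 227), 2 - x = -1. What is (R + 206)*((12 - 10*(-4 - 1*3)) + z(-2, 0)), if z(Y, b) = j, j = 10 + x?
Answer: 19570 + 95*I*sqrt(427) ≈ 19570.0 + 1963.1*I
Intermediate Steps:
x = 3 (x = 2 - 1*(-1) = 2 + 1 = 3)
R = I*sqrt(427) (R = sqrt(-427) = I*sqrt(427) ≈ 20.664*I)
j = 13 (j = 10 + 3 = 13)
z(Y, b) = 13
(R + 206)*((12 - 10*(-4 - 1*3)) + z(-2, 0)) = (I*sqrt(427) + 206)*((12 - 10*(-4 - 1*3)) + 13) = (206 + I*sqrt(427))*((12 - 10*(-4 - 3)) + 13) = (206 + I*sqrt(427))*((12 - 10*(-7)) + 13) = (206 + I*sqrt(427))*((12 + 70) + 13) = (206 + I*sqrt(427))*(82 + 13) = (206 + I*sqrt(427))*95 = 19570 + 95*I*sqrt(427)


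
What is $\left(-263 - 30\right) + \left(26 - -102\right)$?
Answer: $-165$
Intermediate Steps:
$\left(-263 - 30\right) + \left(26 - -102\right) = -293 + \left(26 + 102\right) = -293 + 128 = -165$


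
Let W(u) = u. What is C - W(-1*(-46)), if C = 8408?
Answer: 8362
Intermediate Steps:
C - W(-1*(-46)) = 8408 - (-1)*(-46) = 8408 - 1*46 = 8408 - 46 = 8362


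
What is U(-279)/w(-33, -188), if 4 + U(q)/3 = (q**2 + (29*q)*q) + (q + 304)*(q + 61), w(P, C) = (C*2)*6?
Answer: -145611/47 ≈ -3098.1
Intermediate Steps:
w(P, C) = 12*C (w(P, C) = (2*C)*6 = 12*C)
U(q) = -12 + 90*q**2 + 3*(61 + q)*(304 + q) (U(q) = -12 + 3*((q**2 + (29*q)*q) + (q + 304)*(q + 61)) = -12 + 3*((q**2 + 29*q**2) + (304 + q)*(61 + q)) = -12 + 3*(30*q**2 + (61 + q)*(304 + q)) = -12 + (90*q**2 + 3*(61 + q)*(304 + q)) = -12 + 90*q**2 + 3*(61 + q)*(304 + q))
U(-279)/w(-33, -188) = (55620 + 93*(-279)**2 + 1095*(-279))/((12*(-188))) = (55620 + 93*77841 - 305505)/(-2256) = (55620 + 7239213 - 305505)*(-1/2256) = 6989328*(-1/2256) = -145611/47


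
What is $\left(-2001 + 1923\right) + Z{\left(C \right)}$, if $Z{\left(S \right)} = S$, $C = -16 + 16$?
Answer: $-78$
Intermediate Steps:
$C = 0$
$\left(-2001 + 1923\right) + Z{\left(C \right)} = \left(-2001 + 1923\right) + 0 = -78 + 0 = -78$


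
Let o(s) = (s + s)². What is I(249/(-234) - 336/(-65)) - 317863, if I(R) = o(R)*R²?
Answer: -1831823242091099/5783602500 ≈ -3.1673e+5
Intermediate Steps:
o(s) = 4*s² (o(s) = (2*s)² = 4*s²)
I(R) = 4*R⁴ (I(R) = (4*R²)*R² = 4*R⁴)
I(249/(-234) - 336/(-65)) - 317863 = 4*(249/(-234) - 336/(-65))⁴ - 317863 = 4*(249*(-1/234) - 336*(-1/65))⁴ - 317863 = 4*(-83/78 + 336/65)⁴ - 317863 = 4*(1601/390)⁴ - 317863 = 4*(6569999366401/23134410000) - 317863 = 6569999366401/5783602500 - 317863 = -1831823242091099/5783602500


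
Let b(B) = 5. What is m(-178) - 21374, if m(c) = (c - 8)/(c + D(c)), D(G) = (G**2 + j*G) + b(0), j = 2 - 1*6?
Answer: -229578196/10741 ≈ -21374.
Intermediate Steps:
j = -4 (j = 2 - 6 = -4)
D(G) = 5 + G**2 - 4*G (D(G) = (G**2 - 4*G) + 5 = 5 + G**2 - 4*G)
m(c) = (-8 + c)/(5 + c**2 - 3*c) (m(c) = (c - 8)/(c + (5 + c**2 - 4*c)) = (-8 + c)/(5 + c**2 - 3*c))
m(-178) - 21374 = (-8 - 178)/(5 + (-178)**2 - 3*(-178)) - 21374 = -186/(5 + 31684 + 534) - 21374 = -186/32223 - 21374 = (1/32223)*(-186) - 21374 = -62/10741 - 21374 = -229578196/10741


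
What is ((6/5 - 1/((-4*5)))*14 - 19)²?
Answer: 9/4 ≈ 2.2500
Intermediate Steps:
((6/5 - 1/((-4*5)))*14 - 19)² = ((6*(⅕) - 1/(-20))*14 - 19)² = ((6/5 - 1*(-1/20))*14 - 19)² = ((6/5 + 1/20)*14 - 19)² = ((5/4)*14 - 19)² = (35/2 - 19)² = (-3/2)² = 9/4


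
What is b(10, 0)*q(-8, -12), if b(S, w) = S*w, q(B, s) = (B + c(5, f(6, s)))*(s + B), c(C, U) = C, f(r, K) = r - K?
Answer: 0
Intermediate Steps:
q(B, s) = (5 + B)*(B + s) (q(B, s) = (B + 5)*(s + B) = (5 + B)*(B + s))
b(10, 0)*q(-8, -12) = (10*0)*((-8)**2 + 5*(-8) + 5*(-12) - 8*(-12)) = 0*(64 - 40 - 60 + 96) = 0*60 = 0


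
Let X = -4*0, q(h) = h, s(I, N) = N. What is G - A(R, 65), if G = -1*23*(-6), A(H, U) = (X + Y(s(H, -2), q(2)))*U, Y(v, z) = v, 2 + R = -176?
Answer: 268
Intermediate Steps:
R = -178 (R = -2 - 176 = -178)
X = 0
A(H, U) = -2*U (A(H, U) = (0 - 2)*U = -2*U)
G = 138 (G = -23*(-6) = 138)
G - A(R, 65) = 138 - (-2)*65 = 138 - 1*(-130) = 138 + 130 = 268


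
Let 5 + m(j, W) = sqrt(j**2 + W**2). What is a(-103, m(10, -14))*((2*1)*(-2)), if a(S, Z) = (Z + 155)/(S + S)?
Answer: 300/103 + 4*sqrt(74)/103 ≈ 3.2467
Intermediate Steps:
m(j, W) = -5 + sqrt(W**2 + j**2) (m(j, W) = -5 + sqrt(j**2 + W**2) = -5 + sqrt(W**2 + j**2))
a(S, Z) = (155 + Z)/(2*S) (a(S, Z) = (155 + Z)/((2*S)) = (155 + Z)*(1/(2*S)) = (155 + Z)/(2*S))
a(-103, m(10, -14))*((2*1)*(-2)) = ((1/2)*(155 + (-5 + sqrt((-14)**2 + 10**2)))/(-103))*((2*1)*(-2)) = ((1/2)*(-1/103)*(155 + (-5 + sqrt(196 + 100))))*(2*(-2)) = ((1/2)*(-1/103)*(155 + (-5 + sqrt(296))))*(-4) = ((1/2)*(-1/103)*(155 + (-5 + 2*sqrt(74))))*(-4) = ((1/2)*(-1/103)*(150 + 2*sqrt(74)))*(-4) = (-75/103 - sqrt(74)/103)*(-4) = 300/103 + 4*sqrt(74)/103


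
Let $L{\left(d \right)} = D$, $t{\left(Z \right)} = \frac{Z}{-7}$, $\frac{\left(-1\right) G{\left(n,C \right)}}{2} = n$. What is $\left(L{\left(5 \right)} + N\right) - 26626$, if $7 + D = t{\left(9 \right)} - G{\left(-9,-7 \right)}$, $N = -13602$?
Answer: $- \frac{281780}{7} \approx -40254.0$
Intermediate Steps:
$G{\left(n,C \right)} = - 2 n$
$t{\left(Z \right)} = - \frac{Z}{7}$ ($t{\left(Z \right)} = Z \left(- \frac{1}{7}\right) = - \frac{Z}{7}$)
$D = - \frac{184}{7}$ ($D = -7 - \left(\frac{9}{7} - -18\right) = -7 - \frac{135}{7} = - \frac{184}{7} \approx -26.286$)
$L{\left(d \right)} = - \frac{184}{7}$
$\left(L{\left(5 \right)} + N\right) - 26626 = \left(- \frac{184}{7} - 13602\right) - 26626 = - \frac{95398}{7} - 26626 = - \frac{281780}{7}$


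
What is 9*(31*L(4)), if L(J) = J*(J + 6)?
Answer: 11160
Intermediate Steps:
L(J) = J*(6 + J)
9*(31*L(4)) = 9*(31*(4*(6 + 4))) = 9*(31*(4*10)) = 9*(31*40) = 9*1240 = 11160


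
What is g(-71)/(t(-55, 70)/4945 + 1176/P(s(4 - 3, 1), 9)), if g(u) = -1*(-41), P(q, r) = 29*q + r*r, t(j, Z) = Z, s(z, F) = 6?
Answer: 3446665/388878 ≈ 8.8631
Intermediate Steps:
P(q, r) = r² + 29*q (P(q, r) = 29*q + r² = r² + 29*q)
g(u) = 41
g(-71)/(t(-55, 70)/4945 + 1176/P(s(4 - 3, 1), 9)) = 41/(70/4945 + 1176/(9² + 29*6)) = 41/(70*(1/4945) + 1176/(81 + 174)) = 41/(14/989 + 1176/255) = 41/(14/989 + 1176*(1/255)) = 41/(14/989 + 392/85) = 41/(388878/84065) = 41*(84065/388878) = 3446665/388878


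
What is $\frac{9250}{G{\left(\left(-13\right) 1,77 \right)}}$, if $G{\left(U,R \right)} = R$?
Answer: $\frac{9250}{77} \approx 120.13$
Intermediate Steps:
$\frac{9250}{G{\left(\left(-13\right) 1,77 \right)}} = \frac{9250}{77}$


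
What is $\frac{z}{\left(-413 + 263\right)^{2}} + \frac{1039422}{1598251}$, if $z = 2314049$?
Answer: $\frac{3721818123299}{35960647500} \approx 103.5$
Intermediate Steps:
$\frac{z}{\left(-413 + 263\right)^{2}} + \frac{1039422}{1598251} = \frac{2314049}{\left(-413 + 263\right)^{2}} + \frac{1039422}{1598251} = \frac{2314049}{\left(-150\right)^{2}} + 1039422 \cdot \frac{1}{1598251} = \frac{2314049}{22500} + \frac{1039422}{1598251} = \frac{3721818123299}{35960647500}$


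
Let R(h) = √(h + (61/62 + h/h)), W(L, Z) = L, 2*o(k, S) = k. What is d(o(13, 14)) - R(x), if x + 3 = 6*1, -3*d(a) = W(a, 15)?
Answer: -13/6 - √19158/62 ≈ -4.3991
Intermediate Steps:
o(k, S) = k/2
d(a) = -a/3
x = 3 (x = -3 + 6*1 = -3 + 6 = 3)
R(h) = √(123/62 + h) (R(h) = √(h + (61*(1/62) + 1)) = √(h + (61/62 + 1)) = √(h + 123/62) = √(123/62 + h))
d(o(13, 14)) - R(x) = -13/6 - √(7626 + 3844*3)/62 = -⅓*13/2 - √(7626 + 11532)/62 = -13/6 - √19158/62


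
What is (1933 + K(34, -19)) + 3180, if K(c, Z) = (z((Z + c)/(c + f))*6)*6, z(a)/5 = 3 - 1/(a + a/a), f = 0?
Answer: 270877/49 ≈ 5528.1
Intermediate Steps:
z(a) = 15 - 5/(1 + a) (z(a) = 5*(3 - 1/(a + a/a)) = 5*(3 - 1/(a + 1)) = 5*(3 - 1/(1 + a)) = 15 - 5/(1 + a))
K(c, Z) = 180*(2 + 3*(Z + c)/c)/(1 + (Z + c)/c) (K(c, Z) = ((5*(2 + 3*((Z + c)/(c + 0)))/(1 + (Z + c)/(c + 0)))*6)*6 = ((5*(2 + 3*((Z + c)/c))/(1 + (Z + c)/c))*6)*6 = ((5*(2 + 3*(Z + c)/c)/(1 + (Z + c)/c))*6)*6 = (30*(2 + 3*(Z + c)/c)/(1 + (Z + c)/c))*6 = 180*(2 + 3*(Z + c)/c)/(1 + (Z + c)/c))
(1933 + K(34, -19)) + 3180 = (1933 + 180*(3*(-19) + 5*34)/(-19 + 2*34)) + 3180 = (1933 + 180*(-57 + 170)/(-19 + 68)) + 3180 = (1933 + 180*113/49) + 3180 = (1933 + 180*(1/49)*113) + 3180 = (1933 + 20340/49) + 3180 = 115057/49 + 3180 = 270877/49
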